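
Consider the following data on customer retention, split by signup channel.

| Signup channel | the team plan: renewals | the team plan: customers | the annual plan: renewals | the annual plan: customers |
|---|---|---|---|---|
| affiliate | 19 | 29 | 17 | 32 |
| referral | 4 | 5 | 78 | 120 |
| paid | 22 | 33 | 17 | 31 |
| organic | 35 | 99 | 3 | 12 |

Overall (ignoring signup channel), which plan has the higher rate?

Affiliate: the team plan 19/29 = 65.5%, the annual plan 17/32 = 53.1% → the team plan
Referral: the team plan 4/5 = 80.0%, the annual plan 78/120 = 65.0% → the team plan
Paid: the team plan 22/33 = 66.7%, the annual plan 17/31 = 54.8% → the team plan
Organic: the team plan 35/99 = 35.4%, the annual plan 3/12 = 25.0% → the team plan
Overall: the team plan 80/166 = 48.2%, the annual plan 115/195 = 59.0% → the annual plan
(The team plan wins every signup group but the annual plan wins overall — the team plan's customers skew toward the low-rate organic group.)

the annual plan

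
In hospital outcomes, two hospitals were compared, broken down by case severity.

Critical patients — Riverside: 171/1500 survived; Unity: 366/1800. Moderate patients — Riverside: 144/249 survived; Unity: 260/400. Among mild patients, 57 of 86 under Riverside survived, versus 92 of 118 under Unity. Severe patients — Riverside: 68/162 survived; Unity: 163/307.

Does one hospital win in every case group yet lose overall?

Critical: Riverside 171/1500 = 11.4%, Unity 366/1800 = 20.3% → Unity
Moderate: Riverside 144/249 = 57.8%, Unity 260/400 = 65.0% → Unity
Mild: Riverside 57/86 = 66.3%, Unity 92/118 = 78.0% → Unity
Severe: Riverside 68/162 = 42.0%, Unity 163/307 = 53.1% → Unity
Overall: Riverside 440/1997 = 22.0%, Unity 881/2625 = 33.6% → Unity
Unity wins overall and in every case group — no reversal.

No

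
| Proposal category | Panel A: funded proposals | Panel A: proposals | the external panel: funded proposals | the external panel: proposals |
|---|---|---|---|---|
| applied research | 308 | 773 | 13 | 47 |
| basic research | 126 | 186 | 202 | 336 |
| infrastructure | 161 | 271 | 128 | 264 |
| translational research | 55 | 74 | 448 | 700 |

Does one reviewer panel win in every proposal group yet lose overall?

Applied research: Panel A 308/773 = 39.8%, the external panel 13/47 = 27.7% → Panel A
Basic research: Panel A 126/186 = 67.7%, the external panel 202/336 = 60.1% → Panel A
Infrastructure: Panel A 161/271 = 59.4%, the external panel 128/264 = 48.5% → Panel A
Translational research: Panel A 55/74 = 74.3%, the external panel 448/700 = 64.0% → Panel A
Overall: Panel A 650/1304 = 49.8%, the external panel 791/1347 = 58.7% → the external panel
Panel A wins each proposal group but the external panel wins overall — the comparison reverses. Panel A's proposals skew toward applied research, which has a lower base rate.

Yes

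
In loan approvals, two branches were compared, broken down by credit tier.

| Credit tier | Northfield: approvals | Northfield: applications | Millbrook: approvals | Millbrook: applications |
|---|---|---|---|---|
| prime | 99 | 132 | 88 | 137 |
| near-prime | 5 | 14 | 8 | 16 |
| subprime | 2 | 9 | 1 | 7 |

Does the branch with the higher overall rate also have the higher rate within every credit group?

Prime: Northfield 99/132 = 75.0%, Millbrook 88/137 = 64.2% → Northfield
Near-prime: Northfield 5/14 = 35.7%, Millbrook 8/16 = 50.0% → Millbrook
Subprime: Northfield 2/9 = 22.2%, Millbrook 1/7 = 14.3% → Northfield
Overall: Northfield 106/155 = 68.4%, Millbrook 97/160 = 60.6% → Northfield
Neither sweeps: Northfield wins 2 of 3 groups, Millbrook wins 1. Northfield wins overall but not every group — no Simpson reversal.

No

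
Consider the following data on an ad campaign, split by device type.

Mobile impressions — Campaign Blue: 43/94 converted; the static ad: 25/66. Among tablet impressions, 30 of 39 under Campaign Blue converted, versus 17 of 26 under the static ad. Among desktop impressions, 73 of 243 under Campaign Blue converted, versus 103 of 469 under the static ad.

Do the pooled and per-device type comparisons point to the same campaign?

Yes

Mobile: Campaign Blue 43/94 = 45.7%, the static ad 25/66 = 37.9% → Campaign Blue
Tablet: Campaign Blue 30/39 = 76.9%, the static ad 17/26 = 65.4% → Campaign Blue
Desktop: Campaign Blue 73/243 = 30.0%, the static ad 103/469 = 22.0% → Campaign Blue
Overall: Campaign Blue 146/376 = 38.8%, the static ad 145/561 = 25.8% → Campaign Blue
Campaign Blue wins overall and in every device group — no reversal.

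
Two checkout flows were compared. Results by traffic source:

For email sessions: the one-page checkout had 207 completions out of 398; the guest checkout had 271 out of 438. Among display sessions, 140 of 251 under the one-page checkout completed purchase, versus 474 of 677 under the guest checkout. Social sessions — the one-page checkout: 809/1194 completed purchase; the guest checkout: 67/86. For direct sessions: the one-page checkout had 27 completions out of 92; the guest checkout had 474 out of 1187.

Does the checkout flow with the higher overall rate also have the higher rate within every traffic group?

No

Email: the one-page checkout 207/398 = 52.0%, the guest checkout 271/438 = 61.9% → the guest checkout
Display: the one-page checkout 140/251 = 55.8%, the guest checkout 474/677 = 70.0% → the guest checkout
Social: the one-page checkout 809/1194 = 67.8%, the guest checkout 67/86 = 77.9% → the guest checkout
Direct: the one-page checkout 27/92 = 29.3%, the guest checkout 474/1187 = 39.9% → the guest checkout
Overall: the one-page checkout 1183/1935 = 61.1%, the guest checkout 1286/2388 = 53.9% → the one-page checkout
The guest checkout wins each traffic group but the one-page checkout wins overall — the comparison reverses. The guest checkout's sessions skew toward direct, which has a lower base rate.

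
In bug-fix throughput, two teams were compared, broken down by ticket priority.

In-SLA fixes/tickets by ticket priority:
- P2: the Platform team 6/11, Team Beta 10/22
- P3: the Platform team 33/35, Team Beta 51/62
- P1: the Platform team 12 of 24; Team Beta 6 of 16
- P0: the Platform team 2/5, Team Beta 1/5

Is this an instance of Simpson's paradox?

No

P2: the Platform team 6/11 = 54.5%, Team Beta 10/22 = 45.5% → the Platform team
P3: the Platform team 33/35 = 94.3%, Team Beta 51/62 = 82.3% → the Platform team
P1: the Platform team 12/24 = 50.0%, Team Beta 6/16 = 37.5% → the Platform team
P0: the Platform team 2/5 = 40.0%, Team Beta 1/5 = 20.0% → the Platform team
Overall: the Platform team 53/75 = 70.7%, Team Beta 68/105 = 64.8% → the Platform team
The Platform team wins overall and in every ticket group — no reversal.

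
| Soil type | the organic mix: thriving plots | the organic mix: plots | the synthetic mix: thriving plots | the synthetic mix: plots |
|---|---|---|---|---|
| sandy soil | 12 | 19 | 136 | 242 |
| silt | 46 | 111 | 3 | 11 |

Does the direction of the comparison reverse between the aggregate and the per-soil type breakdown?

Sandy soil: the organic mix 12/19 = 63.2%, the synthetic mix 136/242 = 56.2% → the organic mix
Silt: the organic mix 46/111 = 41.4%, the synthetic mix 3/11 = 27.3% → the organic mix
Overall: the organic mix 58/130 = 44.6%, the synthetic mix 139/253 = 54.9% → the synthetic mix
The organic mix wins each soil group but the synthetic mix wins overall — the comparison reverses. The organic mix's plots skew toward silt, which has a lower base rate.

Yes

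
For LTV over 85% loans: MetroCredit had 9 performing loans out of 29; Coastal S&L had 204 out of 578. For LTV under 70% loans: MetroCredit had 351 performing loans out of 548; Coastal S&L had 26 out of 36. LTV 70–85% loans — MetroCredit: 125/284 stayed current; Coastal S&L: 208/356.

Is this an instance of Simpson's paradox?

LTV over 85%: MetroCredit 9/29 = 31.0%, Coastal S&L 204/578 = 35.3% → Coastal S&L
LTV under 70%: MetroCredit 351/548 = 64.1%, Coastal S&L 26/36 = 72.2% → Coastal S&L
LTV 70–85%: MetroCredit 125/284 = 44.0%, Coastal S&L 208/356 = 58.4% → Coastal S&L
Overall: MetroCredit 485/861 = 56.3%, Coastal S&L 438/970 = 45.2% → MetroCredit
Coastal S&L wins each loan-to-value group but MetroCredit wins overall — the comparison reverses. Coastal S&L's loans skew toward LTV over 85%, which has a lower base rate.

Yes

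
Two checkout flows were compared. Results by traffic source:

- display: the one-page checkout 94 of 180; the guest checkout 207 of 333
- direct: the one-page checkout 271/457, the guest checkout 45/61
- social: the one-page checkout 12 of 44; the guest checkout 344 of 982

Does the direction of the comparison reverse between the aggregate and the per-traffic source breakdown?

Display: the one-page checkout 94/180 = 52.2%, the guest checkout 207/333 = 62.2% → the guest checkout
Direct: the one-page checkout 271/457 = 59.3%, the guest checkout 45/61 = 73.8% → the guest checkout
Social: the one-page checkout 12/44 = 27.3%, the guest checkout 344/982 = 35.0% → the guest checkout
Overall: the one-page checkout 377/681 = 55.4%, the guest checkout 596/1376 = 43.3% → the one-page checkout
The guest checkout wins each traffic group but the one-page checkout wins overall — the comparison reverses. The guest checkout's sessions skew toward social, which has a lower base rate.

Yes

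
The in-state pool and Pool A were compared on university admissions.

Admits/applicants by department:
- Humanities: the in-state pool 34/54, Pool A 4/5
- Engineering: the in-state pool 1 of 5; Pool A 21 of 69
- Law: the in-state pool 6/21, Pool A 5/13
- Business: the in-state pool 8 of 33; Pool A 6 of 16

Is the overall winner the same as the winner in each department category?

Humanities: the in-state pool 34/54 = 63.0%, Pool A 4/5 = 80.0% → Pool A
Engineering: the in-state pool 1/5 = 20.0%, Pool A 21/69 = 30.4% → Pool A
Law: the in-state pool 6/21 = 28.6%, Pool A 5/13 = 38.5% → Pool A
Business: the in-state pool 8/33 = 24.2%, Pool A 6/16 = 37.5% → Pool A
Overall: the in-state pool 49/113 = 43.4%, Pool A 36/103 = 35.0% → the in-state pool
Pool A wins each department group but the in-state pool wins overall — the comparison reverses. Pool A's applicants skew toward Engineering, which has a lower base rate.

No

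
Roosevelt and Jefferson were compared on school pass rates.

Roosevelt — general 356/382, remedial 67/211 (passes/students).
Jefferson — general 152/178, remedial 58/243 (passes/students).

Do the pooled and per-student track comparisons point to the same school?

Yes

General: Roosevelt 356/382 = 93.2%, Jefferson 152/178 = 85.4% → Roosevelt
Remedial: Roosevelt 67/211 = 31.8%, Jefferson 58/243 = 23.9% → Roosevelt
Overall: Roosevelt 423/593 = 71.3%, Jefferson 210/421 = 49.9% → Roosevelt
Roosevelt wins overall and in every student group — no reversal.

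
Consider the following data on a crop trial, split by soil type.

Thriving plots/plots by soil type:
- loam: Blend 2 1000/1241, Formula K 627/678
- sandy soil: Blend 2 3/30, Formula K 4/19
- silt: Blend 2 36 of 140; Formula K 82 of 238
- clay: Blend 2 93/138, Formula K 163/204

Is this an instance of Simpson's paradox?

No

Loam: Blend 2 1000/1241 = 80.6%, Formula K 627/678 = 92.5% → Formula K
Sandy soil: Blend 2 3/30 = 10.0%, Formula K 4/19 = 21.1% → Formula K
Silt: Blend 2 36/140 = 25.7%, Formula K 82/238 = 34.5% → Formula K
Clay: Blend 2 93/138 = 67.4%, Formula K 163/204 = 79.9% → Formula K
Overall: Blend 2 1132/1549 = 73.1%, Formula K 876/1139 = 76.9% → Formula K
Formula K wins overall and in every soil group — no reversal.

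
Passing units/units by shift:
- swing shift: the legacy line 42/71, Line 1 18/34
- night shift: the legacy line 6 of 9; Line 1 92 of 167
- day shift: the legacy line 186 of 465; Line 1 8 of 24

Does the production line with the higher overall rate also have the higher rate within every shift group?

Swing shift: the legacy line 42/71 = 59.2%, Line 1 18/34 = 52.9% → the legacy line
Night shift: the legacy line 6/9 = 66.7%, Line 1 92/167 = 55.1% → the legacy line
Day shift: the legacy line 186/465 = 40.0%, Line 1 8/24 = 33.3% → the legacy line
Overall: the legacy line 234/545 = 42.9%, Line 1 118/225 = 52.4% → Line 1
The legacy line wins each shift group but Line 1 wins overall — the comparison reverses. The legacy line's units skew toward day shift, which has a lower base rate.

No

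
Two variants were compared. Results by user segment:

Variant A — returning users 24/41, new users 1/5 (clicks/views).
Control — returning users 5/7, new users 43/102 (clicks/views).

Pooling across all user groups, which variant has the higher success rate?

Variant A

Returning users: Variant A 24/41 = 58.5%, Control 5/7 = 71.4% → Control
New users: Variant A 1/5 = 20.0%, Control 43/102 = 42.2% → Control
Overall: Variant A 25/46 = 54.3%, Control 48/109 = 44.0% → Variant A
(Control wins every user group but Variant A wins overall — Control's views skew toward the low-rate new users group.)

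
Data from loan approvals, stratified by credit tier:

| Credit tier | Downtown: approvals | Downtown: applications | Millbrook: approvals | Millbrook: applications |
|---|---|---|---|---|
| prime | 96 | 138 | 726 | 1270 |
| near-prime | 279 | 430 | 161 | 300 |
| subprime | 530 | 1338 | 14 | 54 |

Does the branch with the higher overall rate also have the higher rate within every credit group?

No

Prime: Downtown 96/138 = 69.6%, Millbrook 726/1270 = 57.2% → Downtown
Near-prime: Downtown 279/430 = 64.9%, Millbrook 161/300 = 53.7% → Downtown
Subprime: Downtown 530/1338 = 39.6%, Millbrook 14/54 = 25.9% → Downtown
Overall: Downtown 905/1906 = 47.5%, Millbrook 901/1624 = 55.5% → Millbrook
Downtown wins each credit group but Millbrook wins overall — the comparison reverses. Downtown's applications skew toward subprime, which has a lower base rate.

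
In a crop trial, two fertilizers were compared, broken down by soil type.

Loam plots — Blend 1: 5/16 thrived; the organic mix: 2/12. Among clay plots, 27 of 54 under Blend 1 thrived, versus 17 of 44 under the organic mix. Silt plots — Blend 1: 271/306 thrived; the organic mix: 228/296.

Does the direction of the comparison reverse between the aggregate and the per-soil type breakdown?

No

Loam: Blend 1 5/16 = 31.2%, the organic mix 2/12 = 16.7% → Blend 1
Clay: Blend 1 27/54 = 50.0%, the organic mix 17/44 = 38.6% → Blend 1
Silt: Blend 1 271/306 = 88.6%, the organic mix 228/296 = 77.0% → Blend 1
Overall: Blend 1 303/376 = 80.6%, the organic mix 247/352 = 70.2% → Blend 1
Blend 1 wins overall and in every soil group — no reversal.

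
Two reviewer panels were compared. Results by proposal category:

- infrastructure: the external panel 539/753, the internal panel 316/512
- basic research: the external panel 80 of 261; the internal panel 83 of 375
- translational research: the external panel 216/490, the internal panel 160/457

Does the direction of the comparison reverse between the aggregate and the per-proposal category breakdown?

Infrastructure: the external panel 539/753 = 71.6%, the internal panel 316/512 = 61.7% → the external panel
Basic research: the external panel 80/261 = 30.7%, the internal panel 83/375 = 22.1% → the external panel
Translational research: the external panel 216/490 = 44.1%, the internal panel 160/457 = 35.0% → the external panel
Overall: the external panel 835/1504 = 55.5%, the internal panel 559/1344 = 41.6% → the external panel
The external panel wins overall and in every proposal group — no reversal.

No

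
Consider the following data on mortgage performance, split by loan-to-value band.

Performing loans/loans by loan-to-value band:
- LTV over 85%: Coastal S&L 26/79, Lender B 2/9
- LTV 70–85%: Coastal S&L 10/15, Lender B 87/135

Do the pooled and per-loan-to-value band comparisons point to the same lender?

LTV over 85%: Coastal S&L 26/79 = 32.9%, Lender B 2/9 = 22.2% → Coastal S&L
LTV 70–85%: Coastal S&L 10/15 = 66.7%, Lender B 87/135 = 64.4% → Coastal S&L
Overall: Coastal S&L 36/94 = 38.3%, Lender B 89/144 = 61.8% → Lender B
Coastal S&L wins each loan-to-value group but Lender B wins overall — the comparison reverses. Coastal S&L's loans skew toward LTV over 85%, which has a lower base rate.

No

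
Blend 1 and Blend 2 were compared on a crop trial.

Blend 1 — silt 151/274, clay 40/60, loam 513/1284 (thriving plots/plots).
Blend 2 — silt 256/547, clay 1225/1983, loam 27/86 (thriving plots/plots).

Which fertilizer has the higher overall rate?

Silt: Blend 1 151/274 = 55.1%, Blend 2 256/547 = 46.8% → Blend 1
Clay: Blend 1 40/60 = 66.7%, Blend 2 1225/1983 = 61.8% → Blend 1
Loam: Blend 1 513/1284 = 40.0%, Blend 2 27/86 = 31.4% → Blend 1
Overall: Blend 1 704/1618 = 43.5%, Blend 2 1508/2616 = 57.6% → Blend 2
(Blend 1 wins every soil group but Blend 2 wins overall — Blend 1's plots skew toward the low-rate loam group.)

Blend 2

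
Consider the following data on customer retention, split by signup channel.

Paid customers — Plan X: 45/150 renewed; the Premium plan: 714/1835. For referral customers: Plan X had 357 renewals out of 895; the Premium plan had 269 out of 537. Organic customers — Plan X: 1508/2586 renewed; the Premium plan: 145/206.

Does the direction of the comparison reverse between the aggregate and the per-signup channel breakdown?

Paid: Plan X 45/150 = 30.0%, the Premium plan 714/1835 = 38.9% → the Premium plan
Referral: Plan X 357/895 = 39.9%, the Premium plan 269/537 = 50.1% → the Premium plan
Organic: Plan X 1508/2586 = 58.3%, the Premium plan 145/206 = 70.4% → the Premium plan
Overall: Plan X 1910/3631 = 52.6%, the Premium plan 1128/2578 = 43.8% → Plan X
The Premium plan wins each signup group but Plan X wins overall — the comparison reverses. The Premium plan's customers skew toward paid, which has a lower base rate.

Yes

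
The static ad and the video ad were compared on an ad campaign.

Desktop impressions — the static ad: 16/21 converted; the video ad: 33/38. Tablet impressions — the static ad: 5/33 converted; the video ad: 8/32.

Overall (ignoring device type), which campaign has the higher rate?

Desktop: the static ad 16/21 = 76.2%, the video ad 33/38 = 86.8% → the video ad
Tablet: the static ad 5/33 = 15.2%, the video ad 8/32 = 25.0% → the video ad
Overall: the static ad 21/54 = 38.9%, the video ad 41/70 = 58.6% → the video ad

the video ad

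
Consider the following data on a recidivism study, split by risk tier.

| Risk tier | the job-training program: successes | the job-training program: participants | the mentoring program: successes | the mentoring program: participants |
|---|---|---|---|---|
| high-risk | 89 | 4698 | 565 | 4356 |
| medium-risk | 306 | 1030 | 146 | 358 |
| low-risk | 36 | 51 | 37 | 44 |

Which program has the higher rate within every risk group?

High-risk: the job-training program 89/4698 = 1.9%, the mentoring program 565/4356 = 13.0% → the mentoring program
Medium-risk: the job-training program 306/1030 = 29.7%, the mentoring program 146/358 = 40.8% → the mentoring program
Low-risk: the job-training program 36/51 = 70.6%, the mentoring program 37/44 = 84.1% → the mentoring program
The mentoring program has the higher rate in all 3 groups.

the mentoring program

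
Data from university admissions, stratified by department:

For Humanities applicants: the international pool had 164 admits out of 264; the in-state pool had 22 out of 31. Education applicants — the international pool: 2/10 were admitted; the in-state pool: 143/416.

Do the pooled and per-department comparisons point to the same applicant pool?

No

Humanities: the international pool 164/264 = 62.1%, the in-state pool 22/31 = 71.0% → the in-state pool
Education: the international pool 2/10 = 20.0%, the in-state pool 143/416 = 34.4% → the in-state pool
Overall: the international pool 166/274 = 60.6%, the in-state pool 165/447 = 36.9% → the international pool
The in-state pool wins each department group but the international pool wins overall — the comparison reverses. The in-state pool's applicants skew toward Education, which has a lower base rate.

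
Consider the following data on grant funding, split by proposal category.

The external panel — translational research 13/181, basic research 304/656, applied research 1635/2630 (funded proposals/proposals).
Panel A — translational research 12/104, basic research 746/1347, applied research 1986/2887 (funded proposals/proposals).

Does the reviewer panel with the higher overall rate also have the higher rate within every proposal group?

Translational research: the external panel 13/181 = 7.2%, Panel A 12/104 = 11.5% → Panel A
Basic research: the external panel 304/656 = 46.3%, Panel A 746/1347 = 55.4% → Panel A
Applied research: the external panel 1635/2630 = 62.2%, Panel A 1986/2887 = 68.8% → Panel A
Overall: the external panel 1952/3467 = 56.3%, Panel A 2744/4338 = 63.3% → Panel A
Panel A wins overall and in every proposal group — no reversal.

Yes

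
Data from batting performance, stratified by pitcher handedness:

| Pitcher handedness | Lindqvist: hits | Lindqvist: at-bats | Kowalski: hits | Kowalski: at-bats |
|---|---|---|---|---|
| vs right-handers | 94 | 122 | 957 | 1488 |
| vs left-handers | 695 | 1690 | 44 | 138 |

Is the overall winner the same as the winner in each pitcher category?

Vs right-handers: Lindqvist 94/122 = 77.0%, Kowalski 957/1488 = 64.3% → Lindqvist
Vs left-handers: Lindqvist 695/1690 = 41.1%, Kowalski 44/138 = 31.9% → Lindqvist
Overall: Lindqvist 789/1812 = 43.5%, Kowalski 1001/1626 = 61.6% → Kowalski
Lindqvist wins each pitcher group but Kowalski wins overall — the comparison reverses. Lindqvist's at-bats skew toward vs left-handers, which has a lower base rate.

No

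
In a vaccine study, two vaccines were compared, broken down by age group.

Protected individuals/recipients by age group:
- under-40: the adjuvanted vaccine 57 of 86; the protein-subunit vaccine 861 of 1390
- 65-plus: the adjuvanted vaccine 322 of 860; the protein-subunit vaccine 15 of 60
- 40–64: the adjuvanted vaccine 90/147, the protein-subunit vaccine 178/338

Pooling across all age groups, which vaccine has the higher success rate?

the protein-subunit vaccine

Under-40: the adjuvanted vaccine 57/86 = 66.3%, the protein-subunit vaccine 861/1390 = 61.9% → the adjuvanted vaccine
65-plus: the adjuvanted vaccine 322/860 = 37.4%, the protein-subunit vaccine 15/60 = 25.0% → the adjuvanted vaccine
40–64: the adjuvanted vaccine 90/147 = 61.2%, the protein-subunit vaccine 178/338 = 52.7% → the adjuvanted vaccine
Overall: the adjuvanted vaccine 469/1093 = 42.9%, the protein-subunit vaccine 1054/1788 = 58.9% → the protein-subunit vaccine
(The adjuvanted vaccine wins every age group but the protein-subunit vaccine wins overall — the adjuvanted vaccine's recipients skew toward the low-rate 65-plus group.)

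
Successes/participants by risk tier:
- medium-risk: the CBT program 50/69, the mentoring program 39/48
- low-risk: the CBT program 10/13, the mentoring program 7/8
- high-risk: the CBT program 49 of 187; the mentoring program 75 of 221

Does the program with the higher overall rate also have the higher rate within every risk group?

Yes

Medium-risk: the CBT program 50/69 = 72.5%, the mentoring program 39/48 = 81.2% → the mentoring program
Low-risk: the CBT program 10/13 = 76.9%, the mentoring program 7/8 = 87.5% → the mentoring program
High-risk: the CBT program 49/187 = 26.2%, the mentoring program 75/221 = 33.9% → the mentoring program
Overall: the CBT program 109/269 = 40.5%, the mentoring program 121/277 = 43.7% → the mentoring program
The mentoring program wins overall and in every risk group — no reversal.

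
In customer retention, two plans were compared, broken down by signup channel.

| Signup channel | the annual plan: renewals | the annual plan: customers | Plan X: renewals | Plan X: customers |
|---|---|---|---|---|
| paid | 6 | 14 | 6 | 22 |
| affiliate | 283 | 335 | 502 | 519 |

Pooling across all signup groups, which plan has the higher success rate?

Plan X

Paid: the annual plan 6/14 = 42.9%, Plan X 6/22 = 27.3% → the annual plan
Affiliate: the annual plan 283/335 = 84.5%, Plan X 502/519 = 96.7% → Plan X
Overall: the annual plan 289/349 = 82.8%, Plan X 508/541 = 93.9% → Plan X
(Neither sweeps every signup group, but Plan X has the higher pooled rate.)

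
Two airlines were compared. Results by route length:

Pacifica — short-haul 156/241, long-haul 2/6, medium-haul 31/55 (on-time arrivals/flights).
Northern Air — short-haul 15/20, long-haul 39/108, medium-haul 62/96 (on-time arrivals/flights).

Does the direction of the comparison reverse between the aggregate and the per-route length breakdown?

Short-haul: Pacifica 156/241 = 64.7%, Northern Air 15/20 = 75.0% → Northern Air
Long-haul: Pacifica 2/6 = 33.3%, Northern Air 39/108 = 36.1% → Northern Air
Medium-haul: Pacifica 31/55 = 56.4%, Northern Air 62/96 = 64.6% → Northern Air
Overall: Pacifica 189/302 = 62.6%, Northern Air 116/224 = 51.8% → Pacifica
Northern Air wins each route group but Pacifica wins overall — the comparison reverses. Northern Air's flights skew toward long-haul, which has a lower base rate.

Yes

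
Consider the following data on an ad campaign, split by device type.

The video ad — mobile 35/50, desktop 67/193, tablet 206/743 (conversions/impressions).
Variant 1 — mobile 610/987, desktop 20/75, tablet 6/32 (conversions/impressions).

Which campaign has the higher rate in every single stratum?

the video ad

Mobile: the video ad 35/50 = 70.0%, Variant 1 610/987 = 61.8% → the video ad
Desktop: the video ad 67/193 = 34.7%, Variant 1 20/75 = 26.7% → the video ad
Tablet: the video ad 206/743 = 27.7%, Variant 1 6/32 = 18.8% → the video ad
The video ad has the higher rate in all 3 groups.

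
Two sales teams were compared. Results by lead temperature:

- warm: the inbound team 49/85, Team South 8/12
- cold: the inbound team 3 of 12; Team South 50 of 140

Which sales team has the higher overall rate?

Warm: the inbound team 49/85 = 57.6%, Team South 8/12 = 66.7% → Team South
Cold: the inbound team 3/12 = 25.0%, Team South 50/140 = 35.7% → Team South
Overall: the inbound team 52/97 = 53.6%, Team South 58/152 = 38.2% → the inbound team
(Team South wins every lead group but the inbound team wins overall — Team South's leads skew toward the low-rate cold group.)

the inbound team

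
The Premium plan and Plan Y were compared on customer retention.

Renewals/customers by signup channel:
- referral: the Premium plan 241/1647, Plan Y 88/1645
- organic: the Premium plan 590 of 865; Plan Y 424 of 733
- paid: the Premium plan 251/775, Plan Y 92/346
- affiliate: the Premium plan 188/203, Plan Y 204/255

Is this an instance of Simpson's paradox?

No

Referral: the Premium plan 241/1647 = 14.6%, Plan Y 88/1645 = 5.3% → the Premium plan
Organic: the Premium plan 590/865 = 68.2%, Plan Y 424/733 = 57.8% → the Premium plan
Paid: the Premium plan 251/775 = 32.4%, Plan Y 92/346 = 26.6% → the Premium plan
Affiliate: the Premium plan 188/203 = 92.6%, Plan Y 204/255 = 80.0% → the Premium plan
Overall: the Premium plan 1270/3490 = 36.4%, Plan Y 808/2979 = 27.1% → the Premium plan
The Premium plan wins overall and in every signup group — no reversal.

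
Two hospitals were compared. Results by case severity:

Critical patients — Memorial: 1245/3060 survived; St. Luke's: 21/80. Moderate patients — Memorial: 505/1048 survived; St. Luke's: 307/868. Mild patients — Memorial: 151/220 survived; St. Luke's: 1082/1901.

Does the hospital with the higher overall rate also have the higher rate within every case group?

Critical: Memorial 1245/3060 = 40.7%, St. Luke's 21/80 = 26.2% → Memorial
Moderate: Memorial 505/1048 = 48.2%, St. Luke's 307/868 = 35.4% → Memorial
Mild: Memorial 151/220 = 68.6%, St. Luke's 1082/1901 = 56.9% → Memorial
Overall: Memorial 1901/4328 = 43.9%, St. Luke's 1410/2849 = 49.5% → St. Luke's
Memorial wins each case group but St. Luke's wins overall — the comparison reverses. Memorial's patients skew toward critical, which has a lower base rate.

No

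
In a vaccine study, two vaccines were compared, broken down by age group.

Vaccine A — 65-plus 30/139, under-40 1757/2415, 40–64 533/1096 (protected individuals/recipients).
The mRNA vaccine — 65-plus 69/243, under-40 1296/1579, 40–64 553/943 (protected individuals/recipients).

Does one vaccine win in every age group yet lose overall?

65-plus: Vaccine A 30/139 = 21.6%, the mRNA vaccine 69/243 = 28.4% → the mRNA vaccine
Under-40: Vaccine A 1757/2415 = 72.8%, the mRNA vaccine 1296/1579 = 82.1% → the mRNA vaccine
40–64: Vaccine A 533/1096 = 48.6%, the mRNA vaccine 553/943 = 58.6% → the mRNA vaccine
Overall: Vaccine A 2320/3650 = 63.6%, the mRNA vaccine 1918/2765 = 69.4% → the mRNA vaccine
The mRNA vaccine wins overall and in every age group — no reversal.

No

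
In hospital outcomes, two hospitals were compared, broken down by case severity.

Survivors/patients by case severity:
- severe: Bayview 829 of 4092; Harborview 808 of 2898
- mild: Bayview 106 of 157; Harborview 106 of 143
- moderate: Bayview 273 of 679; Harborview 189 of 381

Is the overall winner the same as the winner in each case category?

Severe: Bayview 829/4092 = 20.3%, Harborview 808/2898 = 27.9% → Harborview
Mild: Bayview 106/157 = 67.5%, Harborview 106/143 = 74.1% → Harborview
Moderate: Bayview 273/679 = 40.2%, Harborview 189/381 = 49.6% → Harborview
Overall: Bayview 1208/4928 = 24.5%, Harborview 1103/3422 = 32.2% → Harborview
Harborview wins overall and in every case group — no reversal.

Yes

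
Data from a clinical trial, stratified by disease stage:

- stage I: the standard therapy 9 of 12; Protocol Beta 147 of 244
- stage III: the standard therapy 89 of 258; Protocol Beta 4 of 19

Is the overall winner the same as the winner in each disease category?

No

Stage I: the standard therapy 9/12 = 75.0%, Protocol Beta 147/244 = 60.2% → the standard therapy
Stage III: the standard therapy 89/258 = 34.5%, Protocol Beta 4/19 = 21.1% → the standard therapy
Overall: the standard therapy 98/270 = 36.3%, Protocol Beta 151/263 = 57.4% → Protocol Beta
The standard therapy wins each disease group but Protocol Beta wins overall — the comparison reverses. The standard therapy's patients skew toward stage III, which has a lower base rate.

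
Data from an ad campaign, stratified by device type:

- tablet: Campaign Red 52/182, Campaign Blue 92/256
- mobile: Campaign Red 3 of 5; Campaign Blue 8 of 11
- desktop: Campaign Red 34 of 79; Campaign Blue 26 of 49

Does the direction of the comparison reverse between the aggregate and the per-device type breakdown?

No

Tablet: Campaign Red 52/182 = 28.6%, Campaign Blue 92/256 = 35.9% → Campaign Blue
Mobile: Campaign Red 3/5 = 60.0%, Campaign Blue 8/11 = 72.7% → Campaign Blue
Desktop: Campaign Red 34/79 = 43.0%, Campaign Blue 26/49 = 53.1% → Campaign Blue
Overall: Campaign Red 89/266 = 33.5%, Campaign Blue 126/316 = 39.9% → Campaign Blue
Campaign Blue wins overall and in every device group — no reversal.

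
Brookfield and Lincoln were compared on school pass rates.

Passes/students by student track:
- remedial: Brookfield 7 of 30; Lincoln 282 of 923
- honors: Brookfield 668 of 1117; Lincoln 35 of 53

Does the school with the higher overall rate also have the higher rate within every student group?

Remedial: Brookfield 7/30 = 23.3%, Lincoln 282/923 = 30.6% → Lincoln
Honors: Brookfield 668/1117 = 59.8%, Lincoln 35/53 = 66.0% → Lincoln
Overall: Brookfield 675/1147 = 58.8%, Lincoln 317/976 = 32.5% → Brookfield
Lincoln wins each student group but Brookfield wins overall — the comparison reverses. Lincoln's students skew toward remedial, which has a lower base rate.

No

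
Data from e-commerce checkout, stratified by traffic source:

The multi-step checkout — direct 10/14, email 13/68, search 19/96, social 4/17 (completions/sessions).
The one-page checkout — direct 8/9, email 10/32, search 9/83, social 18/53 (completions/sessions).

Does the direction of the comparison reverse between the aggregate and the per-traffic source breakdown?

Direct: the multi-step checkout 10/14 = 71.4%, the one-page checkout 8/9 = 88.9% → the one-page checkout
Email: the multi-step checkout 13/68 = 19.1%, the one-page checkout 10/32 = 31.2% → the one-page checkout
Search: the multi-step checkout 19/96 = 19.8%, the one-page checkout 9/83 = 10.8% → the multi-step checkout
Social: the multi-step checkout 4/17 = 23.5%, the one-page checkout 18/53 = 34.0% → the one-page checkout
Overall: the multi-step checkout 46/195 = 23.6%, the one-page checkout 45/177 = 25.4% → the one-page checkout
Neither sweeps: the multi-step checkout wins 1 of 4 groups, the one-page checkout wins 3. The one-page checkout wins overall but not every group — no Simpson reversal.

No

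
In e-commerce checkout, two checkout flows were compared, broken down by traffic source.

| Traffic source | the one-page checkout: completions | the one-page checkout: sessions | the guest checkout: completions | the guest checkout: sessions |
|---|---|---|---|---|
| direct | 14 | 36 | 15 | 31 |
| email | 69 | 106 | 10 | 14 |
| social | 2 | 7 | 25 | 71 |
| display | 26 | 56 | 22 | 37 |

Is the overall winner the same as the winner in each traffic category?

Direct: the one-page checkout 14/36 = 38.9%, the guest checkout 15/31 = 48.4% → the guest checkout
Email: the one-page checkout 69/106 = 65.1%, the guest checkout 10/14 = 71.4% → the guest checkout
Social: the one-page checkout 2/7 = 28.6%, the guest checkout 25/71 = 35.2% → the guest checkout
Display: the one-page checkout 26/56 = 46.4%, the guest checkout 22/37 = 59.5% → the guest checkout
Overall: the one-page checkout 111/205 = 54.1%, the guest checkout 72/153 = 47.1% → the one-page checkout
The guest checkout wins each traffic group but the one-page checkout wins overall — the comparison reverses. The guest checkout's sessions skew toward social, which has a lower base rate.

No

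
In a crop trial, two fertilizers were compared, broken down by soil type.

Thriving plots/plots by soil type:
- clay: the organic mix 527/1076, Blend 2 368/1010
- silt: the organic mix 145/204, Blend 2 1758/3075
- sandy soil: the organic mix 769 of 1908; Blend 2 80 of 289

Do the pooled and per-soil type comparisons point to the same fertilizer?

Clay: the organic mix 527/1076 = 49.0%, Blend 2 368/1010 = 36.4% → the organic mix
Silt: the organic mix 145/204 = 71.1%, Blend 2 1758/3075 = 57.2% → the organic mix
Sandy soil: the organic mix 769/1908 = 40.3%, Blend 2 80/289 = 27.7% → the organic mix
Overall: the organic mix 1441/3188 = 45.2%, Blend 2 2206/4374 = 50.4% → Blend 2
The organic mix wins each soil group but Blend 2 wins overall — the comparison reverses. The organic mix's plots skew toward sandy soil, which has a lower base rate.

No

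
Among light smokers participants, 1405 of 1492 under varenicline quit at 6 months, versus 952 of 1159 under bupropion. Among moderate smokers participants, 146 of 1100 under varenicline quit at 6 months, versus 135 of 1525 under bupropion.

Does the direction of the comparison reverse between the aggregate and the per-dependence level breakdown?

No

Light smokers: varenicline 1405/1492 = 94.2%, bupropion 952/1159 = 82.1% → varenicline
Moderate smokers: varenicline 146/1100 = 13.3%, bupropion 135/1525 = 8.9% → varenicline
Overall: varenicline 1551/2592 = 59.8%, bupropion 1087/2684 = 40.5% → varenicline
Varenicline wins overall and in every dependence group — no reversal.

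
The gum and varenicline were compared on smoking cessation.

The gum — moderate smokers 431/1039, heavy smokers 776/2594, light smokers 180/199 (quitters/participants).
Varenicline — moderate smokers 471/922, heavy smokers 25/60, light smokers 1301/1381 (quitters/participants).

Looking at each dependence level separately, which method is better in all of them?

varenicline

Moderate smokers: the gum 431/1039 = 41.5%, varenicline 471/922 = 51.1% → varenicline
Heavy smokers: the gum 776/2594 = 29.9%, varenicline 25/60 = 41.7% → varenicline
Light smokers: the gum 180/199 = 90.5%, varenicline 1301/1381 = 94.2% → varenicline
Varenicline has the higher rate in all 3 groups.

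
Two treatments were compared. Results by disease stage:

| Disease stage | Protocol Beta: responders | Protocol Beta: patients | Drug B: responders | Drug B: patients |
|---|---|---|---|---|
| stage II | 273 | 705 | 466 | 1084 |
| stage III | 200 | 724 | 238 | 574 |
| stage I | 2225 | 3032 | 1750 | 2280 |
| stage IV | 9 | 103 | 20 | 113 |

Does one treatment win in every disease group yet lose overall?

Stage II: Protocol Beta 273/705 = 38.7%, Drug B 466/1084 = 43.0% → Drug B
Stage III: Protocol Beta 200/724 = 27.6%, Drug B 238/574 = 41.5% → Drug B
Stage I: Protocol Beta 2225/3032 = 73.4%, Drug B 1750/2280 = 76.8% → Drug B
Stage IV: Protocol Beta 9/103 = 8.7%, Drug B 20/113 = 17.7% → Drug B
Overall: Protocol Beta 2707/4564 = 59.3%, Drug B 2474/4051 = 61.1% → Drug B
Drug B wins overall and in every disease group — no reversal.

No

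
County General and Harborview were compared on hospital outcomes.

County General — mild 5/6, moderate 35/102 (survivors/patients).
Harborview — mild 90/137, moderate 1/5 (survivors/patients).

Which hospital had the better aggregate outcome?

Mild: County General 5/6 = 83.3%, Harborview 90/137 = 65.7% → County General
Moderate: County General 35/102 = 34.3%, Harborview 1/5 = 20.0% → County General
Overall: County General 40/108 = 37.0%, Harborview 91/142 = 64.1% → Harborview
(County General wins every case group but Harborview wins overall — County General's patients skew toward the low-rate moderate group.)

Harborview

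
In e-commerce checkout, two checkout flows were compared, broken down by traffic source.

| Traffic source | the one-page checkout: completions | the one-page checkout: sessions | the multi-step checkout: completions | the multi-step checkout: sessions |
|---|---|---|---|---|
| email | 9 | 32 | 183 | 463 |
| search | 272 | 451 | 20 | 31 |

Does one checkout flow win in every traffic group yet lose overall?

Yes

Email: the one-page checkout 9/32 = 28.1%, the multi-step checkout 183/463 = 39.5% → the multi-step checkout
Search: the one-page checkout 272/451 = 60.3%, the multi-step checkout 20/31 = 64.5% → the multi-step checkout
Overall: the one-page checkout 281/483 = 58.2%, the multi-step checkout 203/494 = 41.1% → the one-page checkout
The multi-step checkout wins each traffic group but the one-page checkout wins overall — the comparison reverses. The multi-step checkout's sessions skew toward email, which has a lower base rate.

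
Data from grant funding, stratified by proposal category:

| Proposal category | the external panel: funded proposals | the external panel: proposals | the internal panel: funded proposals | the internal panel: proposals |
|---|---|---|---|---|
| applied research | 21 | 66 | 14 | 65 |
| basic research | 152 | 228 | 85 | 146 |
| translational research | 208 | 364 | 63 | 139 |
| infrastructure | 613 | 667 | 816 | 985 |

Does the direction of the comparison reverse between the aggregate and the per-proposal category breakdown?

No

Applied research: the external panel 21/66 = 31.8%, the internal panel 14/65 = 21.5% → the external panel
Basic research: the external panel 152/228 = 66.7%, the internal panel 85/146 = 58.2% → the external panel
Translational research: the external panel 208/364 = 57.1%, the internal panel 63/139 = 45.3% → the external panel
Infrastructure: the external panel 613/667 = 91.9%, the internal panel 816/985 = 82.8% → the external panel
Overall: the external panel 994/1325 = 75.0%, the internal panel 978/1335 = 73.3% → the external panel
The external panel wins overall and in every proposal group — no reversal.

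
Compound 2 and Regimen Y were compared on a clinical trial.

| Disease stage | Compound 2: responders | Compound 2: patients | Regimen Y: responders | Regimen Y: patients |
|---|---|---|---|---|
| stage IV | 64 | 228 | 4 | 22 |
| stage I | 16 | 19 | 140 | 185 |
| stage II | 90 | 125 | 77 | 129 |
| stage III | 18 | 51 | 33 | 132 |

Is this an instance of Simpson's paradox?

Stage IV: Compound 2 64/228 = 28.1%, Regimen Y 4/22 = 18.2% → Compound 2
Stage I: Compound 2 16/19 = 84.2%, Regimen Y 140/185 = 75.7% → Compound 2
Stage II: Compound 2 90/125 = 72.0%, Regimen Y 77/129 = 59.7% → Compound 2
Stage III: Compound 2 18/51 = 35.3%, Regimen Y 33/132 = 25.0% → Compound 2
Overall: Compound 2 188/423 = 44.4%, Regimen Y 254/468 = 54.3% → Regimen Y
Compound 2 wins each disease group but Regimen Y wins overall — the comparison reverses. Compound 2's patients skew toward stage IV, which has a lower base rate.

Yes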